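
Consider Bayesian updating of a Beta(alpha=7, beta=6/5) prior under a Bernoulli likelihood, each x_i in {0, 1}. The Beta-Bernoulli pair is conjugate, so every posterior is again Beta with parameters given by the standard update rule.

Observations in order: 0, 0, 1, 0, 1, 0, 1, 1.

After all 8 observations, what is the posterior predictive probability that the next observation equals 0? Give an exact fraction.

26/81

obs 1: x=0 → posterior Beta(7, 11/5)
obs 2: x=0 → posterior Beta(7, 16/5)
obs 3: x=1 → posterior Beta(8, 16/5)
obs 4: x=0 → posterior Beta(8, 21/5)
obs 5: x=1 → posterior Beta(9, 21/5)
obs 6: x=0 → posterior Beta(9, 26/5)
obs 7: x=1 → posterior Beta(10, 26/5)
obs 8: x=1 → posterior Beta(11, 26/5)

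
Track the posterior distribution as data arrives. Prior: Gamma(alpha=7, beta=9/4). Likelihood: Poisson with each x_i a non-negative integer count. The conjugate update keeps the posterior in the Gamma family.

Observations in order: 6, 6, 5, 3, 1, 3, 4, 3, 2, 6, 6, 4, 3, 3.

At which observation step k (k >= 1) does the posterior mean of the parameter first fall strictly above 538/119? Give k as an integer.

obs 1: x=6 → posterior Gamma(13, 13/4)
obs 2: x=6 → posterior Gamma(19, 17/4)
obs 3: x=5 → posterior Gamma(24, 21/4)
obs 4: x=3 → posterior Gamma(27, 25/4)
obs 5: x=1 → posterior Gamma(28, 29/4)
obs 6: x=3 → posterior Gamma(31, 33/4)
obs 7: x=4 → posterior Gamma(35, 37/4)
obs 8: x=3 → posterior Gamma(38, 41/4)
obs 9: x=2 → posterior Gamma(40, 45/4)
obs 10: x=6 → posterior Gamma(46, 49/4)
obs 11: x=6 → posterior Gamma(52, 53/4)
obs 12: x=4 → posterior Gamma(56, 57/4)
obs 13: x=3 → posterior Gamma(59, 61/4)
obs 14: x=3 → posterior Gamma(62, 65/4)

k = 3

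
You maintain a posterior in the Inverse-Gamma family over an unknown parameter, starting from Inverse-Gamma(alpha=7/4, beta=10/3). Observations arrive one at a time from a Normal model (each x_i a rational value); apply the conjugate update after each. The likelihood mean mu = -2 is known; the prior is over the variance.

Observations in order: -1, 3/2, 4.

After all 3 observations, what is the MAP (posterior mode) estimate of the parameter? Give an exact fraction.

obs 1: x=-1 → posterior Inverse-Gamma(9/4, 23/6)
obs 2: x=3/2 → posterior Inverse-Gamma(11/4, 239/24)
obs 3: x=4 → posterior Inverse-Gamma(13/4, 671/24)

671/102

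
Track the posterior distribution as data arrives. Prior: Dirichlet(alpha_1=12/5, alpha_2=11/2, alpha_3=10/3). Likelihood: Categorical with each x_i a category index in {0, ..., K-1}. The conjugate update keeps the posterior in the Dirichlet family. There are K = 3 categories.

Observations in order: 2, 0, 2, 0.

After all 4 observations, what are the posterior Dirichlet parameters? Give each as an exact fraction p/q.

obs 1: x=2 → posterior Dirichlet(12/5, 11/2, 13/3)
obs 2: x=0 → posterior Dirichlet(17/5, 11/2, 13/3)
obs 3: x=2 → posterior Dirichlet(17/5, 11/2, 16/3)
obs 4: x=0 → posterior Dirichlet(22/5, 11/2, 16/3)

alpha_1=22/5, alpha_2=11/2, alpha_3=16/3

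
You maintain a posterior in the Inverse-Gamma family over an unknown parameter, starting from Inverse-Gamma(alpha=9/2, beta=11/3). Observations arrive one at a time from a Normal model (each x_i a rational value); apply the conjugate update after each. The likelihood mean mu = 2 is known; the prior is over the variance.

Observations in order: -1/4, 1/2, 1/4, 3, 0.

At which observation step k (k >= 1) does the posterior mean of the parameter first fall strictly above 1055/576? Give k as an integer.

obs 1: x=-1/4 → posterior Inverse-Gamma(5, 595/96)
obs 2: x=1/2 → posterior Inverse-Gamma(11/2, 703/96)
obs 3: x=1/4 → posterior Inverse-Gamma(6, 425/48)
obs 4: x=3 → posterior Inverse-Gamma(13/2, 449/48)
obs 5: x=0 → posterior Inverse-Gamma(7, 545/48)

k = 5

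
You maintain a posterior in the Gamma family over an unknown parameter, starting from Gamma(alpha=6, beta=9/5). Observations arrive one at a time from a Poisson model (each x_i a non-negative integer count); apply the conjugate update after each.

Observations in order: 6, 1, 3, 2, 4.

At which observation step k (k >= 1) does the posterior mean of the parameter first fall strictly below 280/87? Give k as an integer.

k = 4

obs 1: x=6 → posterior Gamma(12, 14/5)
obs 2: x=1 → posterior Gamma(13, 19/5)
obs 3: x=3 → posterior Gamma(16, 24/5)
obs 4: x=2 → posterior Gamma(18, 29/5)
obs 5: x=4 → posterior Gamma(22, 34/5)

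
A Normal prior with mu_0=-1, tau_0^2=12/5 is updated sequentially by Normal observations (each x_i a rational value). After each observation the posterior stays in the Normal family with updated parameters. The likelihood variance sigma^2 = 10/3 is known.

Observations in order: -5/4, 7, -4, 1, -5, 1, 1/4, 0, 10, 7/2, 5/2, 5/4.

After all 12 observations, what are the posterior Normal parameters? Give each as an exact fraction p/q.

obs 1: x=-5/4 → posterior Normal(-95/86, 60/43)
obs 2: x=7 → posterior Normal(157/122, 60/61)
obs 3: x=-4 → posterior Normal(13/158, 60/79)
obs 4: x=1 → posterior Normal(49/194, 60/97)
obs 5: x=-5 → posterior Normal(-131/230, 12/23)
obs 6: x=1 → posterior Normal(-5/14, 60/133)
obs 7: x=1/4 → posterior Normal(-43/151, 60/151)
obs 8: x=0 → posterior Normal(-43/169, 60/169)
obs 9: x=10 → posterior Normal(137/187, 60/187)
obs 10: x=7/2 → posterior Normal(40/41, 12/41)
obs 11: x=5/2 → posterior Normal(245/223, 60/223)
obs 12: x=5/4 → posterior Normal(535/482, 60/241)

mu_0=535/482, tau_0^2=60/241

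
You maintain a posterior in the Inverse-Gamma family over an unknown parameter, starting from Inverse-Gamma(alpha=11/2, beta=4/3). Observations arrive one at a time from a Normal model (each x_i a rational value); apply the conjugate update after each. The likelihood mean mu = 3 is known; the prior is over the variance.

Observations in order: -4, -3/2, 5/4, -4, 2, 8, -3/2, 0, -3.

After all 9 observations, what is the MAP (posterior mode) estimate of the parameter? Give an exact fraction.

obs 1: x=-4 → posterior Inverse-Gamma(6, 155/6)
obs 2: x=-3/2 → posterior Inverse-Gamma(13/2, 863/24)
obs 3: x=5/4 → posterior Inverse-Gamma(7, 3599/96)
obs 4: x=-4 → posterior Inverse-Gamma(15/2, 5951/96)
obs 5: x=2 → posterior Inverse-Gamma(8, 5999/96)
obs 6: x=8 → posterior Inverse-Gamma(17/2, 7199/96)
obs 7: x=-3/2 → posterior Inverse-Gamma(9, 8171/96)
obs 8: x=0 → posterior Inverse-Gamma(19/2, 8603/96)
obs 9: x=-3 → posterior Inverse-Gamma(10, 10331/96)

10331/1056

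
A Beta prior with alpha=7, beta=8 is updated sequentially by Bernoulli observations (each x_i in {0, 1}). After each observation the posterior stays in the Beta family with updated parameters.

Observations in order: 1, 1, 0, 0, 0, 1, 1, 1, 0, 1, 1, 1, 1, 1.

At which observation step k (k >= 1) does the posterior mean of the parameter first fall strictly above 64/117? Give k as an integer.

k = 12

obs 1: x=1 → posterior Beta(8, 8)
obs 2: x=1 → posterior Beta(9, 8)
obs 3: x=0 → posterior Beta(9, 9)
obs 4: x=0 → posterior Beta(9, 10)
obs 5: x=0 → posterior Beta(9, 11)
obs 6: x=1 → posterior Beta(10, 11)
obs 7: x=1 → posterior Beta(11, 11)
obs 8: x=1 → posterior Beta(12, 11)
obs 9: x=0 → posterior Beta(12, 12)
obs 10: x=1 → posterior Beta(13, 12)
obs 11: x=1 → posterior Beta(14, 12)
obs 12: x=1 → posterior Beta(15, 12)
obs 13: x=1 → posterior Beta(16, 12)
obs 14: x=1 → posterior Beta(17, 12)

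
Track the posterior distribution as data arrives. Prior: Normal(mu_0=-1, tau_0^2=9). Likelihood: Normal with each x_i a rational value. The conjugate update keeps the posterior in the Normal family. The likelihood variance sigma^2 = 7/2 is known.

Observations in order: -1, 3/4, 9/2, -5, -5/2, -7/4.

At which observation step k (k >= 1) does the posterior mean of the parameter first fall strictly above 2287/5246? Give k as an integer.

k = 3

obs 1: x=-1 → posterior Normal(-1, 63/25)
obs 2: x=3/4 → posterior Normal(-23/86, 63/43)
obs 3: x=9/2 → posterior Normal(139/122, 63/61)
obs 4: x=-5 → posterior Normal(-41/158, 63/79)
obs 5: x=-5/2 → posterior Normal(-131/194, 63/97)
obs 6: x=-7/4 → posterior Normal(-97/115, 63/115)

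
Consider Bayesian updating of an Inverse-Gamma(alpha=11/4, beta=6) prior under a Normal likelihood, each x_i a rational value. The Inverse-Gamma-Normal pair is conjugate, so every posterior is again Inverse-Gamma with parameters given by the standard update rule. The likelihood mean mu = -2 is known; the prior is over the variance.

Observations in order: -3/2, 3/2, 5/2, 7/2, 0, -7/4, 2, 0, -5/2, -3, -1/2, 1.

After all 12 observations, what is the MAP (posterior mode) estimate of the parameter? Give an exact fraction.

595/104

obs 1: x=-3/2 → posterior Inverse-Gamma(13/4, 49/8)
obs 2: x=3/2 → posterior Inverse-Gamma(15/4, 49/4)
obs 3: x=5/2 → posterior Inverse-Gamma(17/4, 179/8)
obs 4: x=7/2 → posterior Inverse-Gamma(19/4, 75/2)
obs 5: x=0 → posterior Inverse-Gamma(21/4, 79/2)
obs 6: x=-7/4 → posterior Inverse-Gamma(23/4, 1265/32)
obs 7: x=2 → posterior Inverse-Gamma(25/4, 1521/32)
obs 8: x=0 → posterior Inverse-Gamma(27/4, 1585/32)
obs 9: x=-5/2 → posterior Inverse-Gamma(29/4, 1589/32)
obs 10: x=-3 → posterior Inverse-Gamma(31/4, 1605/32)
obs 11: x=-1/2 → posterior Inverse-Gamma(33/4, 1641/32)
obs 12: x=1 → posterior Inverse-Gamma(35/4, 1785/32)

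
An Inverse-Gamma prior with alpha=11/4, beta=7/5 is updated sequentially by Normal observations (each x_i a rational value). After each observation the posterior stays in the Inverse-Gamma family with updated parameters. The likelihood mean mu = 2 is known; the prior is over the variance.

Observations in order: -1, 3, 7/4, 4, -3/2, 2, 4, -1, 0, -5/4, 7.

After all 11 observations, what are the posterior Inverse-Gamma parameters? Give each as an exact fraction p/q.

alpha=33/4, beta=3267/80

obs 1: x=-1 → posterior Inverse-Gamma(13/4, 59/10)
obs 2: x=3 → posterior Inverse-Gamma(15/4, 32/5)
obs 3: x=7/4 → posterior Inverse-Gamma(17/4, 1029/160)
obs 4: x=4 → posterior Inverse-Gamma(19/4, 1349/160)
obs 5: x=-3/2 → posterior Inverse-Gamma(21/4, 2329/160)
obs 6: x=2 → posterior Inverse-Gamma(23/4, 2329/160)
obs 7: x=4 → posterior Inverse-Gamma(25/4, 2649/160)
obs 8: x=-1 → posterior Inverse-Gamma(27/4, 3369/160)
obs 9: x=0 → posterior Inverse-Gamma(29/4, 3689/160)
obs 10: x=-5/4 → posterior Inverse-Gamma(31/4, 2267/80)
obs 11: x=7 → posterior Inverse-Gamma(33/4, 3267/80)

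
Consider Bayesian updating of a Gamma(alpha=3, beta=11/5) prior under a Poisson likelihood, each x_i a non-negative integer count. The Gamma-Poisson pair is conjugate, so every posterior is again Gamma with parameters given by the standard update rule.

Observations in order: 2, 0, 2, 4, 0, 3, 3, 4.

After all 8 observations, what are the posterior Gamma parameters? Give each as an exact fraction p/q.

obs 1: x=2 → posterior Gamma(5, 16/5)
obs 2: x=0 → posterior Gamma(5, 21/5)
obs 3: x=2 → posterior Gamma(7, 26/5)
obs 4: x=4 → posterior Gamma(11, 31/5)
obs 5: x=0 → posterior Gamma(11, 36/5)
obs 6: x=3 → posterior Gamma(14, 41/5)
obs 7: x=3 → posterior Gamma(17, 46/5)
obs 8: x=4 → posterior Gamma(21, 51/5)

alpha=21, beta=51/5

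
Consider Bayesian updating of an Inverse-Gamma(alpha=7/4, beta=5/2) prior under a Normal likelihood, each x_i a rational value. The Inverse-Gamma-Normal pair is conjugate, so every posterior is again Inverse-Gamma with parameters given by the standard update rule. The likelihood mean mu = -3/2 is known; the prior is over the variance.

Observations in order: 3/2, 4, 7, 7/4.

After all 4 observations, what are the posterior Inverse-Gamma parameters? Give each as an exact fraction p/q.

obs 1: x=3/2 → posterior Inverse-Gamma(9/4, 7)
obs 2: x=4 → posterior Inverse-Gamma(11/4, 177/8)
obs 3: x=7 → posterior Inverse-Gamma(13/4, 233/4)
obs 4: x=7/4 → posterior Inverse-Gamma(15/4, 2033/32)

alpha=15/4, beta=2033/32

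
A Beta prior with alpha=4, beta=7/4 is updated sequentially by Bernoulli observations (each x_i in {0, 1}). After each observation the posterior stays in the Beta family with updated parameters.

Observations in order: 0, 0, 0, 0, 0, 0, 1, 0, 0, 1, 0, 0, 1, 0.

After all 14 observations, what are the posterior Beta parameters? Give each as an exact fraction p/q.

alpha=7, beta=51/4

obs 1: x=0 → posterior Beta(4, 11/4)
obs 2: x=0 → posterior Beta(4, 15/4)
obs 3: x=0 → posterior Beta(4, 19/4)
obs 4: x=0 → posterior Beta(4, 23/4)
obs 5: x=0 → posterior Beta(4, 27/4)
obs 6: x=0 → posterior Beta(4, 31/4)
obs 7: x=1 → posterior Beta(5, 31/4)
obs 8: x=0 → posterior Beta(5, 35/4)
obs 9: x=0 → posterior Beta(5, 39/4)
obs 10: x=1 → posterior Beta(6, 39/4)
obs 11: x=0 → posterior Beta(6, 43/4)
obs 12: x=0 → posterior Beta(6, 47/4)
obs 13: x=1 → posterior Beta(7, 47/4)
obs 14: x=0 → posterior Beta(7, 51/4)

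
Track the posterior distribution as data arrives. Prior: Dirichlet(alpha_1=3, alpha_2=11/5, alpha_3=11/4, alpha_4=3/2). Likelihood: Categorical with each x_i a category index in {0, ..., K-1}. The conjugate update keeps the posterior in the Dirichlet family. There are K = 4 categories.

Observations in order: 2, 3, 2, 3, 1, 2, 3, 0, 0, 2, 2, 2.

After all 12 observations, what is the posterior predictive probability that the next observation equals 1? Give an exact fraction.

64/429

obs 1: x=2 → posterior Dirichlet(3, 11/5, 15/4, 3/2)
obs 2: x=3 → posterior Dirichlet(3, 11/5, 15/4, 5/2)
obs 3: x=2 → posterior Dirichlet(3, 11/5, 19/4, 5/2)
obs 4: x=3 → posterior Dirichlet(3, 11/5, 19/4, 7/2)
obs 5: x=1 → posterior Dirichlet(3, 16/5, 19/4, 7/2)
obs 6: x=2 → posterior Dirichlet(3, 16/5, 23/4, 7/2)
obs 7: x=3 → posterior Dirichlet(3, 16/5, 23/4, 9/2)
obs 8: x=0 → posterior Dirichlet(4, 16/5, 23/4, 9/2)
obs 9: x=0 → posterior Dirichlet(5, 16/5, 23/4, 9/2)
obs 10: x=2 → posterior Dirichlet(5, 16/5, 27/4, 9/2)
obs 11: x=2 → posterior Dirichlet(5, 16/5, 31/4, 9/2)
obs 12: x=2 → posterior Dirichlet(5, 16/5, 35/4, 9/2)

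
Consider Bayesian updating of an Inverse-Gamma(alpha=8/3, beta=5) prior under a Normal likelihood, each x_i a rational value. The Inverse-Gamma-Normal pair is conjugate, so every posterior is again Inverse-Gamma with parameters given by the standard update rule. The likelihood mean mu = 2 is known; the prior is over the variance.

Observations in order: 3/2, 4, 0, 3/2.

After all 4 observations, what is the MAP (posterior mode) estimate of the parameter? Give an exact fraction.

obs 1: x=3/2 → posterior Inverse-Gamma(19/6, 41/8)
obs 2: x=4 → posterior Inverse-Gamma(11/3, 57/8)
obs 3: x=0 → posterior Inverse-Gamma(25/6, 73/8)
obs 4: x=3/2 → posterior Inverse-Gamma(14/3, 37/4)

111/68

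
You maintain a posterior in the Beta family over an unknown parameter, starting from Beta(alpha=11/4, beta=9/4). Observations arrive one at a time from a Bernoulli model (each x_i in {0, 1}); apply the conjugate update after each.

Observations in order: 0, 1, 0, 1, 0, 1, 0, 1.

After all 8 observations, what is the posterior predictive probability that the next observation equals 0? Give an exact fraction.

25/52

obs 1: x=0 → posterior Beta(11/4, 13/4)
obs 2: x=1 → posterior Beta(15/4, 13/4)
obs 3: x=0 → posterior Beta(15/4, 17/4)
obs 4: x=1 → posterior Beta(19/4, 17/4)
obs 5: x=0 → posterior Beta(19/4, 21/4)
obs 6: x=1 → posterior Beta(23/4, 21/4)
obs 7: x=0 → posterior Beta(23/4, 25/4)
obs 8: x=1 → posterior Beta(27/4, 25/4)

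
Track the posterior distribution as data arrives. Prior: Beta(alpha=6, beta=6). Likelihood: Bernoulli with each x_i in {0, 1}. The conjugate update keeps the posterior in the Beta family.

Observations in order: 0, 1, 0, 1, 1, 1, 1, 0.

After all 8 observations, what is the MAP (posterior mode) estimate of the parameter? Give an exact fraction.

obs 1: x=0 → posterior Beta(6, 7)
obs 2: x=1 → posterior Beta(7, 7)
obs 3: x=0 → posterior Beta(7, 8)
obs 4: x=1 → posterior Beta(8, 8)
obs 5: x=1 → posterior Beta(9, 8)
obs 6: x=1 → posterior Beta(10, 8)
obs 7: x=1 → posterior Beta(11, 8)
obs 8: x=0 → posterior Beta(11, 9)

5/9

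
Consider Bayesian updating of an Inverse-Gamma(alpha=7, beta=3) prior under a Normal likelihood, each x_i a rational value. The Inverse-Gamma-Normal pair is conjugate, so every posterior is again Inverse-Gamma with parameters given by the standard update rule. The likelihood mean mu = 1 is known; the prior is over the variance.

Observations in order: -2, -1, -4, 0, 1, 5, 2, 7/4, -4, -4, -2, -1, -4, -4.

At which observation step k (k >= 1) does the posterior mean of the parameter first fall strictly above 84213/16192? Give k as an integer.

obs 1: x=-2 → posterior Inverse-Gamma(15/2, 15/2)
obs 2: x=-1 → posterior Inverse-Gamma(8, 19/2)
obs 3: x=-4 → posterior Inverse-Gamma(17/2, 22)
obs 4: x=0 → posterior Inverse-Gamma(9, 45/2)
obs 5: x=1 → posterior Inverse-Gamma(19/2, 45/2)
obs 6: x=5 → posterior Inverse-Gamma(10, 61/2)
obs 7: x=2 → posterior Inverse-Gamma(21/2, 31)
obs 8: x=7/4 → posterior Inverse-Gamma(11, 1001/32)
obs 9: x=-4 → posterior Inverse-Gamma(23/2, 1401/32)
obs 10: x=-4 → posterior Inverse-Gamma(12, 1801/32)
obs 11: x=-2 → posterior Inverse-Gamma(25/2, 1945/32)
obs 12: x=-1 → posterior Inverse-Gamma(13, 2009/32)
obs 13: x=-4 → posterior Inverse-Gamma(27/2, 2409/32)
obs 14: x=-4 → posterior Inverse-Gamma(14, 2809/32)

k = 11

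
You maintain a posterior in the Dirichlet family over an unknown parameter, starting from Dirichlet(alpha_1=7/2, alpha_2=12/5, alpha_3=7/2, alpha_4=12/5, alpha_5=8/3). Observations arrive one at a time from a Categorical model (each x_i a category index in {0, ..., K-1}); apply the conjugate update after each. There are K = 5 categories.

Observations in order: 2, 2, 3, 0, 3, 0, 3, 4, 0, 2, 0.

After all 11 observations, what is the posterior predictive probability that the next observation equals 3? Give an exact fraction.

81/382

obs 1: x=2 → posterior Dirichlet(7/2, 12/5, 9/2, 12/5, 8/3)
obs 2: x=2 → posterior Dirichlet(7/2, 12/5, 11/2, 12/5, 8/3)
obs 3: x=3 → posterior Dirichlet(7/2, 12/5, 11/2, 17/5, 8/3)
obs 4: x=0 → posterior Dirichlet(9/2, 12/5, 11/2, 17/5, 8/3)
obs 5: x=3 → posterior Dirichlet(9/2, 12/5, 11/2, 22/5, 8/3)
obs 6: x=0 → posterior Dirichlet(11/2, 12/5, 11/2, 22/5, 8/3)
obs 7: x=3 → posterior Dirichlet(11/2, 12/5, 11/2, 27/5, 8/3)
obs 8: x=4 → posterior Dirichlet(11/2, 12/5, 11/2, 27/5, 11/3)
obs 9: x=0 → posterior Dirichlet(13/2, 12/5, 11/2, 27/5, 11/3)
obs 10: x=2 → posterior Dirichlet(13/2, 12/5, 13/2, 27/5, 11/3)
obs 11: x=0 → posterior Dirichlet(15/2, 12/5, 13/2, 27/5, 11/3)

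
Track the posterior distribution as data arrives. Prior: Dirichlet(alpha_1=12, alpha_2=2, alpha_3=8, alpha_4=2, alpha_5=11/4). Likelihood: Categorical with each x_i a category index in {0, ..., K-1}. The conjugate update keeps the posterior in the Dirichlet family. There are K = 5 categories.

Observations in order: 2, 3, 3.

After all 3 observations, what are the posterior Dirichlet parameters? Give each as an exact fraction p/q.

alpha_1=12, alpha_2=2, alpha_3=9, alpha_4=4, alpha_5=11/4

obs 1: x=2 → posterior Dirichlet(12, 2, 9, 2, 11/4)
obs 2: x=3 → posterior Dirichlet(12, 2, 9, 3, 11/4)
obs 3: x=3 → posterior Dirichlet(12, 2, 9, 4, 11/4)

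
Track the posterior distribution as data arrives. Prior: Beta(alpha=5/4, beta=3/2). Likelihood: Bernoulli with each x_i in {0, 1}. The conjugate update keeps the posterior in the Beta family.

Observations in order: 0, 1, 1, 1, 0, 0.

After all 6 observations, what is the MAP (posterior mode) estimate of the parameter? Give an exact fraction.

obs 1: x=0 → posterior Beta(5/4, 5/2)
obs 2: x=1 → posterior Beta(9/4, 5/2)
obs 3: x=1 → posterior Beta(13/4, 5/2)
obs 4: x=1 → posterior Beta(17/4, 5/2)
obs 5: x=0 → posterior Beta(17/4, 7/2)
obs 6: x=0 → posterior Beta(17/4, 9/2)

13/27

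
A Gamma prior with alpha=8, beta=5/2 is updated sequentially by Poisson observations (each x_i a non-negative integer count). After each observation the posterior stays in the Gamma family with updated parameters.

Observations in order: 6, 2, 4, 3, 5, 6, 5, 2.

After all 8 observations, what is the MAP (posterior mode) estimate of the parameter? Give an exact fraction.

obs 1: x=6 → posterior Gamma(14, 7/2)
obs 2: x=2 → posterior Gamma(16, 9/2)
obs 3: x=4 → posterior Gamma(20, 11/2)
obs 4: x=3 → posterior Gamma(23, 13/2)
obs 5: x=5 → posterior Gamma(28, 15/2)
obs 6: x=6 → posterior Gamma(34, 17/2)
obs 7: x=5 → posterior Gamma(39, 19/2)
obs 8: x=2 → posterior Gamma(41, 21/2)

80/21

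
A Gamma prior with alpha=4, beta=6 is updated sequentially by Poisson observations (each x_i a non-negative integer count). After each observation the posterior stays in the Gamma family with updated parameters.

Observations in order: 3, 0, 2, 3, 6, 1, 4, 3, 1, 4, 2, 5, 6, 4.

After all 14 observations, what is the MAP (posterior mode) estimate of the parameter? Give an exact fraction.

47/20

obs 1: x=3 → posterior Gamma(7, 7)
obs 2: x=0 → posterior Gamma(7, 8)
obs 3: x=2 → posterior Gamma(9, 9)
obs 4: x=3 → posterior Gamma(12, 10)
obs 5: x=6 → posterior Gamma(18, 11)
obs 6: x=1 → posterior Gamma(19, 12)
obs 7: x=4 → posterior Gamma(23, 13)
obs 8: x=3 → posterior Gamma(26, 14)
obs 9: x=1 → posterior Gamma(27, 15)
obs 10: x=4 → posterior Gamma(31, 16)
obs 11: x=2 → posterior Gamma(33, 17)
obs 12: x=5 → posterior Gamma(38, 18)
obs 13: x=6 → posterior Gamma(44, 19)
obs 14: x=4 → posterior Gamma(48, 20)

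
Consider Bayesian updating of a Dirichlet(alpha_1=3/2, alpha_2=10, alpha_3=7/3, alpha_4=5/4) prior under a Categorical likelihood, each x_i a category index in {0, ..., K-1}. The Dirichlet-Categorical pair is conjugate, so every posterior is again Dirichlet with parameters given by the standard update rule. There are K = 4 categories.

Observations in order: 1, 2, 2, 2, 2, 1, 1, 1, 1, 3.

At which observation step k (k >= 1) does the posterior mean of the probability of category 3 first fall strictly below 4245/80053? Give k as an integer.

k = 9

obs 1: x=1 → posterior Dirichlet(3/2, 11, 7/3, 5/4)
obs 2: x=2 → posterior Dirichlet(3/2, 11, 10/3, 5/4)
obs 3: x=2 → posterior Dirichlet(3/2, 11, 13/3, 5/4)
obs 4: x=2 → posterior Dirichlet(3/2, 11, 16/3, 5/4)
obs 5: x=2 → posterior Dirichlet(3/2, 11, 19/3, 5/4)
obs 6: x=1 → posterior Dirichlet(3/2, 12, 19/3, 5/4)
obs 7: x=1 → posterior Dirichlet(3/2, 13, 19/3, 5/4)
obs 8: x=1 → posterior Dirichlet(3/2, 14, 19/3, 5/4)
obs 9: x=1 → posterior Dirichlet(3/2, 15, 19/3, 5/4)
obs 10: x=3 → posterior Dirichlet(3/2, 15, 19/3, 9/4)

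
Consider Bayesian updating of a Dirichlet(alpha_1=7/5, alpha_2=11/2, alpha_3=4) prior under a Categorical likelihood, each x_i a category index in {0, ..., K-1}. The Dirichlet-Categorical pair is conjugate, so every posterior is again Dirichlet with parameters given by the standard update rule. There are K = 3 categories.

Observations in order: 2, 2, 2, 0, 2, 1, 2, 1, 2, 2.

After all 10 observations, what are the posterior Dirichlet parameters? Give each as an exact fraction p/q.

obs 1: x=2 → posterior Dirichlet(7/5, 11/2, 5)
obs 2: x=2 → posterior Dirichlet(7/5, 11/2, 6)
obs 3: x=2 → posterior Dirichlet(7/5, 11/2, 7)
obs 4: x=0 → posterior Dirichlet(12/5, 11/2, 7)
obs 5: x=2 → posterior Dirichlet(12/5, 11/2, 8)
obs 6: x=1 → posterior Dirichlet(12/5, 13/2, 8)
obs 7: x=2 → posterior Dirichlet(12/5, 13/2, 9)
obs 8: x=1 → posterior Dirichlet(12/5, 15/2, 9)
obs 9: x=2 → posterior Dirichlet(12/5, 15/2, 10)
obs 10: x=2 → posterior Dirichlet(12/5, 15/2, 11)

alpha_1=12/5, alpha_2=15/2, alpha_3=11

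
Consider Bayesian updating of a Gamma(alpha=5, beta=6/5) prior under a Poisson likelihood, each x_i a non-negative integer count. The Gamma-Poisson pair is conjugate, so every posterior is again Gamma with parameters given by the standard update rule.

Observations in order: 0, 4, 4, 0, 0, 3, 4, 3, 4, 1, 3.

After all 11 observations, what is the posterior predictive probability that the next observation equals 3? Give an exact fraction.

obs 1: x=0 → posterior Gamma(5, 11/5)
obs 2: x=4 → posterior Gamma(9, 16/5)
obs 3: x=4 → posterior Gamma(13, 21/5)
obs 4: x=0 → posterior Gamma(13, 26/5)
obs 5: x=0 → posterior Gamma(13, 31/5)
obs 6: x=3 → posterior Gamma(16, 36/5)
obs 7: x=4 → posterior Gamma(20, 41/5)
obs 8: x=3 → posterior Gamma(23, 46/5)
obs 9: x=4 → posterior Gamma(27, 51/5)
obs 10: x=1 → posterior Gamma(28, 56/5)
obs 11: x=3 → posterior Gamma(31, 61/5)

85801838199369103935629793900854078600477578598318308961375/415892549821636938325872286325055897654362193102043544027136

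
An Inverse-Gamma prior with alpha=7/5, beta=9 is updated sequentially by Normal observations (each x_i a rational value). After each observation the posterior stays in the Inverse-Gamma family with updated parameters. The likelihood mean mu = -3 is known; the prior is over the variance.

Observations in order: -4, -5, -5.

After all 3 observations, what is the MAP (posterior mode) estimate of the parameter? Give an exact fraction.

obs 1: x=-4 → posterior Inverse-Gamma(19/10, 19/2)
obs 2: x=-5 → posterior Inverse-Gamma(12/5, 23/2)
obs 3: x=-5 → posterior Inverse-Gamma(29/10, 27/2)

45/13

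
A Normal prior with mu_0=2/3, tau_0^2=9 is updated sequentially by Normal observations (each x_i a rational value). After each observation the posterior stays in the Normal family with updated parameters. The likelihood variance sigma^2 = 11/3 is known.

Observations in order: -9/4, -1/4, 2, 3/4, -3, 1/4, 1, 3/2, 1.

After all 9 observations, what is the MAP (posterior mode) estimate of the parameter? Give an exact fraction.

103/762

obs 1: x=-9/4 → posterior Normal(-641/456, 99/38)
obs 2: x=-1/4 → posterior Normal(-361/390, 99/65)
obs 3: x=2 → posterior Normal(-37/552, 99/92)
obs 4: x=3/4 → posterior Normal(169/1428, 99/119)
obs 5: x=-3 → posterior Normal(-11/24, 99/146)
obs 6: x=1/4 → posterior Normal(-361/1038, 99/173)
obs 7: x=1 → posterior Normal(-199/1200, 99/200)
obs 8: x=3/2 → posterior Normal(22/681, 99/227)
obs 9: x=1 → posterior Normal(103/762, 99/254)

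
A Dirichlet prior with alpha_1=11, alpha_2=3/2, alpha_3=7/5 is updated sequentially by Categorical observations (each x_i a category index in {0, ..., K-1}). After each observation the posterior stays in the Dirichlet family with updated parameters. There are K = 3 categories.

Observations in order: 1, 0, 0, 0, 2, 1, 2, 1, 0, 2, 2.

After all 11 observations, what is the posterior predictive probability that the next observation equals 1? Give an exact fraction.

obs 1: x=1 → posterior Dirichlet(11, 5/2, 7/5)
obs 2: x=0 → posterior Dirichlet(12, 5/2, 7/5)
obs 3: x=0 → posterior Dirichlet(13, 5/2, 7/5)
obs 4: x=0 → posterior Dirichlet(14, 5/2, 7/5)
obs 5: x=2 → posterior Dirichlet(14, 5/2, 12/5)
obs 6: x=1 → posterior Dirichlet(14, 7/2, 12/5)
obs 7: x=2 → posterior Dirichlet(14, 7/2, 17/5)
obs 8: x=1 → posterior Dirichlet(14, 9/2, 17/5)
obs 9: x=0 → posterior Dirichlet(15, 9/2, 17/5)
obs 10: x=2 → posterior Dirichlet(15, 9/2, 22/5)
obs 11: x=2 → posterior Dirichlet(15, 9/2, 27/5)

15/83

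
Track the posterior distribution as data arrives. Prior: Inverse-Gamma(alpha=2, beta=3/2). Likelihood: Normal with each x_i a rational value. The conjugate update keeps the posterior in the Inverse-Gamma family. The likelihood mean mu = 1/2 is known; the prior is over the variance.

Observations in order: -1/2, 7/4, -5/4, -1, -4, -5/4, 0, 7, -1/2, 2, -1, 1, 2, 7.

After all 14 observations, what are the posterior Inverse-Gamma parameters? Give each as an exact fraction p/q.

alpha=9, beta=2031/32

obs 1: x=-1/2 → posterior Inverse-Gamma(5/2, 2)
obs 2: x=7/4 → posterior Inverse-Gamma(3, 89/32)
obs 3: x=-5/4 → posterior Inverse-Gamma(7/2, 69/16)
obs 4: x=-1 → posterior Inverse-Gamma(4, 87/16)
obs 5: x=-4 → posterior Inverse-Gamma(9/2, 249/16)
obs 6: x=-5/4 → posterior Inverse-Gamma(5, 547/32)
obs 7: x=0 → posterior Inverse-Gamma(11/2, 551/32)
obs 8: x=7 → posterior Inverse-Gamma(6, 1227/32)
obs 9: x=-1/2 → posterior Inverse-Gamma(13/2, 1243/32)
obs 10: x=2 → posterior Inverse-Gamma(7, 1279/32)
obs 11: x=-1 → posterior Inverse-Gamma(15/2, 1315/32)
obs 12: x=1 → posterior Inverse-Gamma(8, 1319/32)
obs 13: x=2 → posterior Inverse-Gamma(17/2, 1355/32)
obs 14: x=7 → posterior Inverse-Gamma(9, 2031/32)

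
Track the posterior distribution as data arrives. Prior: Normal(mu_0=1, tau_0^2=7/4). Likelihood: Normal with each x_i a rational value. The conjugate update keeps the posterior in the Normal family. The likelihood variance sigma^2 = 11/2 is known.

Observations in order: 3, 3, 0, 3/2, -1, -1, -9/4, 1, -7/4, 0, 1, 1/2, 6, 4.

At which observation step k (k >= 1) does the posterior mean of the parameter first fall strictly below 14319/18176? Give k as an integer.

k = 7

obs 1: x=3 → posterior Normal(43/29, 77/58)
obs 2: x=3 → posterior Normal(16/9, 77/72)
obs 3: x=0 → posterior Normal(64/43, 77/86)
obs 4: x=3/2 → posterior Normal(149/100, 77/100)
obs 5: x=-1 → posterior Normal(45/38, 77/114)
obs 6: x=-1 → posterior Normal(121/128, 77/128)
obs 7: x=-9/4 → posterior Normal(179/284, 77/142)
obs 8: x=1 → posterior Normal(69/104, 77/156)
obs 9: x=-7/4 → posterior Normal(79/170, 77/170)
obs 10: x=0 → posterior Normal(79/184, 77/184)
obs 11: x=1 → posterior Normal(31/66, 7/18)
obs 12: x=1/2 → posterior Normal(25/53, 77/212)
obs 13: x=6 → posterior Normal(92/113, 77/226)
obs 14: x=4 → posterior Normal(1, 77/240)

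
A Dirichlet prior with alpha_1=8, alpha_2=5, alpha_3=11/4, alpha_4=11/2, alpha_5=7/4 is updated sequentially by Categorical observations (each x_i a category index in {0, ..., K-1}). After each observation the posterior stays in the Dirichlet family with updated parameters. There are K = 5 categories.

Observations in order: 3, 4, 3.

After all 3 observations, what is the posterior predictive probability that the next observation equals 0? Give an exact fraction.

4/13

obs 1: x=3 → posterior Dirichlet(8, 5, 11/4, 13/2, 7/4)
obs 2: x=4 → posterior Dirichlet(8, 5, 11/4, 13/2, 11/4)
obs 3: x=3 → posterior Dirichlet(8, 5, 11/4, 15/2, 11/4)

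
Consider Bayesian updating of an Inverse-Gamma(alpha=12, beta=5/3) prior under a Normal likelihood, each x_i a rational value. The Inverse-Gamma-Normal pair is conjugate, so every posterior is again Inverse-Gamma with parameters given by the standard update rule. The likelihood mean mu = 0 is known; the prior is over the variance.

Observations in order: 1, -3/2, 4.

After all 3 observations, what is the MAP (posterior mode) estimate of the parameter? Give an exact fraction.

obs 1: x=1 → posterior Inverse-Gamma(25/2, 13/6)
obs 2: x=-3/2 → posterior Inverse-Gamma(13, 79/24)
obs 3: x=4 → posterior Inverse-Gamma(27/2, 271/24)

271/348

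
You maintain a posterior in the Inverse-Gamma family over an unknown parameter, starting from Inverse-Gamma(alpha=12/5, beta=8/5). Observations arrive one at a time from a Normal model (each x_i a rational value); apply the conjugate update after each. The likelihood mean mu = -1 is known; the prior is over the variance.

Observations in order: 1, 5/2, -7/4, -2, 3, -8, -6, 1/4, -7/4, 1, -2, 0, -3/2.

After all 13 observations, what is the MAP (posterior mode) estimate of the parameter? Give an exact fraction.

obs 1: x=1 → posterior Inverse-Gamma(29/10, 18/5)
obs 2: x=5/2 → posterior Inverse-Gamma(17/5, 389/40)
obs 3: x=-7/4 → posterior Inverse-Gamma(39/10, 1601/160)
obs 4: x=-2 → posterior Inverse-Gamma(22/5, 1681/160)
obs 5: x=3 → posterior Inverse-Gamma(49/10, 2961/160)
obs 6: x=-8 → posterior Inverse-Gamma(27/5, 6881/160)
obs 7: x=-6 → posterior Inverse-Gamma(59/10, 8881/160)
obs 8: x=1/4 → posterior Inverse-Gamma(32/5, 4503/80)
obs 9: x=-7/4 → posterior Inverse-Gamma(69/10, 9051/160)
obs 10: x=1 → posterior Inverse-Gamma(37/5, 9371/160)
obs 11: x=-2 → posterior Inverse-Gamma(79/10, 9451/160)
obs 12: x=0 → posterior Inverse-Gamma(42/5, 9531/160)
obs 13: x=-3/2 → posterior Inverse-Gamma(89/10, 9551/160)

9551/1584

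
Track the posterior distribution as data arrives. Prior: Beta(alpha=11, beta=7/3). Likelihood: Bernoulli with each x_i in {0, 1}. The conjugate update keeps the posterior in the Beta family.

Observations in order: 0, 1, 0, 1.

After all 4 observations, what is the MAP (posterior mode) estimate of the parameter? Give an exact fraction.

18/23

obs 1: x=0 → posterior Beta(11, 10/3)
obs 2: x=1 → posterior Beta(12, 10/3)
obs 3: x=0 → posterior Beta(12, 13/3)
obs 4: x=1 → posterior Beta(13, 13/3)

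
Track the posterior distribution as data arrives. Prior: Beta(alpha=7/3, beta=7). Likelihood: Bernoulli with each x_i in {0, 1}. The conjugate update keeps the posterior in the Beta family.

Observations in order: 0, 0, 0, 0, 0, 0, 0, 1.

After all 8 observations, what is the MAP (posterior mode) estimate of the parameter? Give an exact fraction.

obs 1: x=0 → posterior Beta(7/3, 8)
obs 2: x=0 → posterior Beta(7/3, 9)
obs 3: x=0 → posterior Beta(7/3, 10)
obs 4: x=0 → posterior Beta(7/3, 11)
obs 5: x=0 → posterior Beta(7/3, 12)
obs 6: x=0 → posterior Beta(7/3, 13)
obs 7: x=0 → posterior Beta(7/3, 14)
obs 8: x=1 → posterior Beta(10/3, 14)

7/46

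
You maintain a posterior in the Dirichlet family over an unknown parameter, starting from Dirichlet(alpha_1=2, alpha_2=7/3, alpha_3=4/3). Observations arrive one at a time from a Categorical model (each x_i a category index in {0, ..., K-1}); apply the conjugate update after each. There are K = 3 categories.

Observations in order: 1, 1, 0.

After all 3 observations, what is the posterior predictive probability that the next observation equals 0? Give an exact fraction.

9/26

obs 1: x=1 → posterior Dirichlet(2, 10/3, 4/3)
obs 2: x=1 → posterior Dirichlet(2, 13/3, 4/3)
obs 3: x=0 → posterior Dirichlet(3, 13/3, 4/3)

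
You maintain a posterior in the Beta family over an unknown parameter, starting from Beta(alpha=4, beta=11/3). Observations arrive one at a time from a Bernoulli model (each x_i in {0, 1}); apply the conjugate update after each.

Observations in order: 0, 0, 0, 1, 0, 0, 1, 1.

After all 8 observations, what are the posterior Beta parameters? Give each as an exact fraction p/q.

alpha=7, beta=26/3

obs 1: x=0 → posterior Beta(4, 14/3)
obs 2: x=0 → posterior Beta(4, 17/3)
obs 3: x=0 → posterior Beta(4, 20/3)
obs 4: x=1 → posterior Beta(5, 20/3)
obs 5: x=0 → posterior Beta(5, 23/3)
obs 6: x=0 → posterior Beta(5, 26/3)
obs 7: x=1 → posterior Beta(6, 26/3)
obs 8: x=1 → posterior Beta(7, 26/3)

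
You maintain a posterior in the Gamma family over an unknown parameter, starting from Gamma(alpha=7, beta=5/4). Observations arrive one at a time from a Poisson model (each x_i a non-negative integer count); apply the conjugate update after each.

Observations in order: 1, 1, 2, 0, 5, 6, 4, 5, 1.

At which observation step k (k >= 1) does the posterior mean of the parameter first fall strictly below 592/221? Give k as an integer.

obs 1: x=1 → posterior Gamma(8, 9/4)
obs 2: x=1 → posterior Gamma(9, 13/4)
obs 3: x=2 → posterior Gamma(11, 17/4)
obs 4: x=0 → posterior Gamma(11, 21/4)
obs 5: x=5 → posterior Gamma(16, 25/4)
obs 6: x=6 → posterior Gamma(22, 29/4)
obs 7: x=4 → posterior Gamma(26, 33/4)
obs 8: x=5 → posterior Gamma(31, 37/4)
obs 9: x=1 → posterior Gamma(32, 41/4)

k = 3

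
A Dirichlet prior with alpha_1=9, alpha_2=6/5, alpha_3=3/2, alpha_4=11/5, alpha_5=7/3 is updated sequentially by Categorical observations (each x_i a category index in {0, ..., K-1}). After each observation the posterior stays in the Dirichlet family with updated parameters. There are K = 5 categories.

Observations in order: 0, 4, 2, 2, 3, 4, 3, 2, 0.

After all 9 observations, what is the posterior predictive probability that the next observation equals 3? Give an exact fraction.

126/757

obs 1: x=0 → posterior Dirichlet(10, 6/5, 3/2, 11/5, 7/3)
obs 2: x=4 → posterior Dirichlet(10, 6/5, 3/2, 11/5, 10/3)
obs 3: x=2 → posterior Dirichlet(10, 6/5, 5/2, 11/5, 10/3)
obs 4: x=2 → posterior Dirichlet(10, 6/5, 7/2, 11/5, 10/3)
obs 5: x=3 → posterior Dirichlet(10, 6/5, 7/2, 16/5, 10/3)
obs 6: x=4 → posterior Dirichlet(10, 6/5, 7/2, 16/5, 13/3)
obs 7: x=3 → posterior Dirichlet(10, 6/5, 7/2, 21/5, 13/3)
obs 8: x=2 → posterior Dirichlet(10, 6/5, 9/2, 21/5, 13/3)
obs 9: x=0 → posterior Dirichlet(11, 6/5, 9/2, 21/5, 13/3)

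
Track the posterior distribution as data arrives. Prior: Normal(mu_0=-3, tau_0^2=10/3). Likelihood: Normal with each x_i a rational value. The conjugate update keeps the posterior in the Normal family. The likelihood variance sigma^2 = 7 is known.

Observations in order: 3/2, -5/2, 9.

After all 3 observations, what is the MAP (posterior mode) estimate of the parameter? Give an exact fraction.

obs 1: x=3/2 → posterior Normal(-48/31, 70/31)
obs 2: x=-5/2 → posterior Normal(-73/41, 70/41)
obs 3: x=9 → posterior Normal(1/3, 70/51)

1/3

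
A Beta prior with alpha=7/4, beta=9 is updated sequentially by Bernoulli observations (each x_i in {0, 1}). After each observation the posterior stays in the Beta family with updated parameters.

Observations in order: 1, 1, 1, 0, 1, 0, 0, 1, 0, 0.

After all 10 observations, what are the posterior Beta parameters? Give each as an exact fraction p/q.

obs 1: x=1 → posterior Beta(11/4, 9)
obs 2: x=1 → posterior Beta(15/4, 9)
obs 3: x=1 → posterior Beta(19/4, 9)
obs 4: x=0 → posterior Beta(19/4, 10)
obs 5: x=1 → posterior Beta(23/4, 10)
obs 6: x=0 → posterior Beta(23/4, 11)
obs 7: x=0 → posterior Beta(23/4, 12)
obs 8: x=1 → posterior Beta(27/4, 12)
obs 9: x=0 → posterior Beta(27/4, 13)
obs 10: x=0 → posterior Beta(27/4, 14)

alpha=27/4, beta=14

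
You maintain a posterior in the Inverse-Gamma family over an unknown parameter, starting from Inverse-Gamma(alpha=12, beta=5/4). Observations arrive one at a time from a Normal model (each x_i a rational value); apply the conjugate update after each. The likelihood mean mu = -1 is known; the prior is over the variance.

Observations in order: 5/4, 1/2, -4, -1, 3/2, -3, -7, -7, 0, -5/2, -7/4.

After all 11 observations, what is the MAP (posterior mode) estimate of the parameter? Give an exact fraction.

obs 1: x=5/4 → posterior Inverse-Gamma(25/2, 121/32)
obs 2: x=1/2 → posterior Inverse-Gamma(13, 157/32)
obs 3: x=-4 → posterior Inverse-Gamma(27/2, 301/32)
obs 4: x=-1 → posterior Inverse-Gamma(14, 301/32)
obs 5: x=3/2 → posterior Inverse-Gamma(29/2, 401/32)
obs 6: x=-3 → posterior Inverse-Gamma(15, 465/32)
obs 7: x=-7 → posterior Inverse-Gamma(31/2, 1041/32)
obs 8: x=-7 → posterior Inverse-Gamma(16, 1617/32)
obs 9: x=0 → posterior Inverse-Gamma(33/2, 1633/32)
obs 10: x=-5/2 → posterior Inverse-Gamma(17, 1669/32)
obs 11: x=-7/4 → posterior Inverse-Gamma(35/2, 839/16)

839/296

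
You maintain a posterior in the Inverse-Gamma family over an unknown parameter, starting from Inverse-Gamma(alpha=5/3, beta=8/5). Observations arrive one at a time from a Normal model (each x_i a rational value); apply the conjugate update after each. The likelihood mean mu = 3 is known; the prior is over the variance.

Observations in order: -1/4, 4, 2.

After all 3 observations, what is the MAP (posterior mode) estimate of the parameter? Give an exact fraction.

3783/2000

obs 1: x=-1/4 → posterior Inverse-Gamma(13/6, 1101/160)
obs 2: x=4 → posterior Inverse-Gamma(8/3, 1181/160)
obs 3: x=2 → posterior Inverse-Gamma(19/6, 1261/160)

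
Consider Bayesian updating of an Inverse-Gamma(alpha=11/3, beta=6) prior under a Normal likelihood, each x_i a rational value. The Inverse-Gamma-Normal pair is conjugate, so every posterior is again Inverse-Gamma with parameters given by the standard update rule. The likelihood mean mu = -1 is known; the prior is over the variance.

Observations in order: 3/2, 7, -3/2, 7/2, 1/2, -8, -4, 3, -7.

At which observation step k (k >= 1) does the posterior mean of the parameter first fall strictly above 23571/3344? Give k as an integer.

k = 2

obs 1: x=3/2 → posterior Inverse-Gamma(25/6, 73/8)
obs 2: x=7 → posterior Inverse-Gamma(14/3, 329/8)
obs 3: x=-3/2 → posterior Inverse-Gamma(31/6, 165/4)
obs 4: x=7/2 → posterior Inverse-Gamma(17/3, 411/8)
obs 5: x=1/2 → posterior Inverse-Gamma(37/6, 105/2)
obs 6: x=-8 → posterior Inverse-Gamma(20/3, 77)
obs 7: x=-4 → posterior Inverse-Gamma(43/6, 163/2)
obs 8: x=3 → posterior Inverse-Gamma(23/3, 179/2)
obs 9: x=-7 → posterior Inverse-Gamma(49/6, 215/2)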